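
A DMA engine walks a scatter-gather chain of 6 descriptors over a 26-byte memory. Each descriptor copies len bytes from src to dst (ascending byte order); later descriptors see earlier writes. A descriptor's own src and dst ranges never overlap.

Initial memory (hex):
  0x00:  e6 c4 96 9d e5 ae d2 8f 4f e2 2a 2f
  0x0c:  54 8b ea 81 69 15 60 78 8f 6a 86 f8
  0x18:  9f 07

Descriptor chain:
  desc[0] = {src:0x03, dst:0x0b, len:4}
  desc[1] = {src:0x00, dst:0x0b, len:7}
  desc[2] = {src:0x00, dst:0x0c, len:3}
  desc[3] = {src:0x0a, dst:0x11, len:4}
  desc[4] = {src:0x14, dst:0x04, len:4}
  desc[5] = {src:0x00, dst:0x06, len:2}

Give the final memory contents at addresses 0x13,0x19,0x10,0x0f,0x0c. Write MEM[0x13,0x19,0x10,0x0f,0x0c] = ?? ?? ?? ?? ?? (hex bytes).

#0 dst[0x0b+4] := {0x9d,0xe5,0xae,0xd2}
#1 dst[0x0b+7] := {0xe6,0xc4,0x96,0x9d,0xe5,0xae,0xd2}
#2 dst[0x0c+3] := {0xe6,0xc4,0x96}
#3 dst[0x11+4] := {0x2a,0xe6,0xe6,0xc4}
#4 dst[0x04+4] := {0xc4,0x6a,0x86,0xf8}
#5 dst[0x06+2] := {0xe6,0xc4}
query mem[0x13]=0xe6, mem[0x19]=0x07, mem[0x10]=0xae, mem[0x0f]=0xe5, mem[0x0c]=0xe6

MEM[0x13,0x19,0x10,0x0f,0x0c] = e6 07 ae e5 e6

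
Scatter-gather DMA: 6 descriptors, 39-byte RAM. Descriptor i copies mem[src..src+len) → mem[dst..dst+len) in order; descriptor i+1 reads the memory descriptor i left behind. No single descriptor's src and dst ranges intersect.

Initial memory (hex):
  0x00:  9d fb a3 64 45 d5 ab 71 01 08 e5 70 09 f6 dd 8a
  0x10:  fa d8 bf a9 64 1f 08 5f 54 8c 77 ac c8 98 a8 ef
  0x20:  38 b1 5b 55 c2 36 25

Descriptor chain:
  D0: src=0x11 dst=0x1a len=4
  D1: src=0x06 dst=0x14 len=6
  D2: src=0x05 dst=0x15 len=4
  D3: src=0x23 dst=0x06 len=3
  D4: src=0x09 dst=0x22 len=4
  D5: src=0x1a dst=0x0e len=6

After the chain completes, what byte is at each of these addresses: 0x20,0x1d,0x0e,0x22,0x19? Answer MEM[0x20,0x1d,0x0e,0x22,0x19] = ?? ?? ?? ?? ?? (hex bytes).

[0] 0x11->0x1a len=4 : d8 bf a9 64
[1] 0x06->0x14 len=6 : ab 71 01 08 e5 70
[2] 0x05->0x15 len=4 : d5 ab 71 01
[3] 0x23->0x06 len=3 : 55 c2 36
[4] 0x09->0x22 len=4 : 08 e5 70 09
[5] 0x1a->0x0e len=6 : d8 bf a9 64 a8 ef
query mem[0x20]=0x38, mem[0x1d]=0x64, mem[0x0e]=0xd8, mem[0x22]=0x08, mem[0x19]=0x70

MEM[0x20,0x1d,0x0e,0x22,0x19] = 38 64 d8 08 70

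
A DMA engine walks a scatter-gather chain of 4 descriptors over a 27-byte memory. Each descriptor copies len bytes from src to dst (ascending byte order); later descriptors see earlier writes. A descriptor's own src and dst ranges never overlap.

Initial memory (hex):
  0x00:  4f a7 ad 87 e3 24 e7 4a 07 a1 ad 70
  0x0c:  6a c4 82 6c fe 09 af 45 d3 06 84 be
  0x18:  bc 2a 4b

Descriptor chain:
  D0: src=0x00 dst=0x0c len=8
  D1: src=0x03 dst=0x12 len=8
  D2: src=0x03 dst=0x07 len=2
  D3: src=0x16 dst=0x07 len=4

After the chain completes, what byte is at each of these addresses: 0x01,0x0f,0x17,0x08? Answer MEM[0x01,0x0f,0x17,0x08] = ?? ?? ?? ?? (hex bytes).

MEM[0x01,0x0f,0x17,0x08] = a7 87 07 07

#0 dst[0x0c+8] := {0x4f,0xa7,0xad,0x87,0xe3,0x24,0xe7,0x4a}
#1 dst[0x12+8] := {0x87,0xe3,0x24,0xe7,0x4a,0x07,0xa1,0xad}
#2 dst[0x07+2] := {0x87,0xe3}
#3 dst[0x07+4] := {0x4a,0x07,0xa1,0xad}
query mem[0x01]=0xa7, mem[0x0f]=0x87, mem[0x17]=0x07, mem[0x08]=0x07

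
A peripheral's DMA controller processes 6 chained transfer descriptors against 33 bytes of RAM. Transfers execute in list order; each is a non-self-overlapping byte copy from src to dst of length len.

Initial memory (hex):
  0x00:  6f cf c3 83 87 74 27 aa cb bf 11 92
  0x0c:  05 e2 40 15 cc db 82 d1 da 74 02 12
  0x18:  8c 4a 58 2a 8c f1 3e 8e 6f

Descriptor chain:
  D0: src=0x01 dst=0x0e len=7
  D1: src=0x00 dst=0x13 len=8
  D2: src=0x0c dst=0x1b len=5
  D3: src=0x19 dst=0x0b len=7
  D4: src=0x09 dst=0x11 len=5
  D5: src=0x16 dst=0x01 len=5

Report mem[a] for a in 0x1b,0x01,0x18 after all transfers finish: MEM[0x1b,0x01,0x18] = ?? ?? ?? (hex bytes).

[0] 0x01->0x0e len=7 : cf c3 83 87 74 27 aa
[1] 0x00->0x13 len=8 : 6f cf c3 83 87 74 27 aa
[2] 0x0c->0x1b len=5 : 05 e2 cf c3 83
[3] 0x19->0x0b len=7 : 27 aa 05 e2 cf c3 83
[4] 0x09->0x11 len=5 : bf 11 27 aa 05
[5] 0x16->0x01 len=5 : 83 87 74 27 aa
query mem[0x1b]=0x05, mem[0x01]=0x83, mem[0x18]=0x74

MEM[0x1b,0x01,0x18] = 05 83 74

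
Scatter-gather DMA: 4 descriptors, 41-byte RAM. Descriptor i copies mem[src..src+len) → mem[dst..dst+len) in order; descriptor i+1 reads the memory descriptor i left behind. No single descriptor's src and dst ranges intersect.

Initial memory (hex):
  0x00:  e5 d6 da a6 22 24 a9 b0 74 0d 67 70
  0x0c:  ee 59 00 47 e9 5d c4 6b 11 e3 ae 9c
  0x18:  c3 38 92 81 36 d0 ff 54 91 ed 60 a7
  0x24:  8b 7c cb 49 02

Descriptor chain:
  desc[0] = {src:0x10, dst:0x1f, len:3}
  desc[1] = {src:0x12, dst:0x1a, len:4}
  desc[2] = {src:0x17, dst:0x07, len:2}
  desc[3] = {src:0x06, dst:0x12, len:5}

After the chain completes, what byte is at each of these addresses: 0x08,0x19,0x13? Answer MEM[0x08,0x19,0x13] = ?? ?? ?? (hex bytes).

MEM[0x08,0x19,0x13] = c3 38 9c

#0 dst[0x1f+3] := {0xe9,0x5d,0xc4}
#1 dst[0x1a+4] := {0xc4,0x6b,0x11,0xe3}
#2 dst[0x07+2] := {0x9c,0xc3}
#3 dst[0x12+5] := {0xa9,0x9c,0xc3,0x0d,0x67}
query mem[0x08]=0xc3, mem[0x19]=0x38, mem[0x13]=0x9c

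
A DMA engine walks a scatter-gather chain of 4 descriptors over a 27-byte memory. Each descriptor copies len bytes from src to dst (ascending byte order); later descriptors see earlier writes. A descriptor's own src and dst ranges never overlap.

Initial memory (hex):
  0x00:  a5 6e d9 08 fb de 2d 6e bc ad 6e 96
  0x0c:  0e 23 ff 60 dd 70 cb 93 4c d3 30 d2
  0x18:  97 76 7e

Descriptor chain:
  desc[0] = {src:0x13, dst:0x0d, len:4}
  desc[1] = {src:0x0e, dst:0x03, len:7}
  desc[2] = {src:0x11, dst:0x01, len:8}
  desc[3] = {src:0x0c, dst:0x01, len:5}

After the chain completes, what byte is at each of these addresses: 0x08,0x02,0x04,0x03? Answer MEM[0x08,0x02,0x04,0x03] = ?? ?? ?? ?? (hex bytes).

  after D0: wrote 4B at 0x0d = 934cd330
  after D1: wrote 7B at 0x03 = 4cd33070cb934c
  after D2: wrote 8B at 0x01 = 70cb934cd330d297
  after D3: wrote 5B at 0x01 = 0e934cd330
query mem[0x08]=0x97, mem[0x02]=0x93, mem[0x04]=0xd3, mem[0x03]=0x4c

MEM[0x08,0x02,0x04,0x03] = 97 93 d3 4c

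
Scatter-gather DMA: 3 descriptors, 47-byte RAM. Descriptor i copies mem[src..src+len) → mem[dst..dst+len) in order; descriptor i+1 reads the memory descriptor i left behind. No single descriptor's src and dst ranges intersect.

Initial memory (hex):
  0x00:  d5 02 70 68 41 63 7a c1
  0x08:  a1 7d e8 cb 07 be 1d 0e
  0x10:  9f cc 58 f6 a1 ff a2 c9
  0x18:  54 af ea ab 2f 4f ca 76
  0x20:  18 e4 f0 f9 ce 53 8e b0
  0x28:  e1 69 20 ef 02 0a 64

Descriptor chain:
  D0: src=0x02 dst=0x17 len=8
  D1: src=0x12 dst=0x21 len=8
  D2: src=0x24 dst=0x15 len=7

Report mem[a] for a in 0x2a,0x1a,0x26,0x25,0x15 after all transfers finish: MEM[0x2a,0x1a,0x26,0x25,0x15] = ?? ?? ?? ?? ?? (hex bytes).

#0 dst[0x17+8] := {0x70,0x68,0x41,0x63,0x7a,0xc1,0xa1,0x7d}
#1 dst[0x21+8] := {0x58,0xf6,0xa1,0xff,0xa2,0x70,0x68,0x41}
#2 dst[0x15+7] := {0xff,0xa2,0x70,0x68,0x41,0x69,0x20}
query mem[0x2a]=0x20, mem[0x1a]=0x69, mem[0x26]=0x70, mem[0x25]=0xa2, mem[0x15]=0xff

MEM[0x2a,0x1a,0x26,0x25,0x15] = 20 69 70 a2 ff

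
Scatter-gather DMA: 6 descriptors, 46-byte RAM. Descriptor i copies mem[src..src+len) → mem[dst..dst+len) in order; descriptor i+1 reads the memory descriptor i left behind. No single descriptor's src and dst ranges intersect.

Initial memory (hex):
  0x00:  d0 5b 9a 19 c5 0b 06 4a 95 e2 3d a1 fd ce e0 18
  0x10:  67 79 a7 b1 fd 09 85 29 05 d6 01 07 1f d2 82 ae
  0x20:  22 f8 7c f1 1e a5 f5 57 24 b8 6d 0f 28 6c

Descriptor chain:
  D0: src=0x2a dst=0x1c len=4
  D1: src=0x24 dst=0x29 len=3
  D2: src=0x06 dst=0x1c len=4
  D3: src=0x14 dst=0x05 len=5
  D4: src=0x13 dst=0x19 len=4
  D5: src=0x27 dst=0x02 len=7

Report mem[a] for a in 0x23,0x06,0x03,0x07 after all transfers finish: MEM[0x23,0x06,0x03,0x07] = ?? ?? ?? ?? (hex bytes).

MEM[0x23,0x06,0x03,0x07] = f1 f5 24 28

#0 dst[0x1c+4] := {0x6d,0x0f,0x28,0x6c}
#1 dst[0x29+3] := {0x1e,0xa5,0xf5}
#2 dst[0x1c+4] := {0x06,0x4a,0x95,0xe2}
#3 dst[0x05+5] := {0xfd,0x09,0x85,0x29,0x05}
#4 dst[0x19+4] := {0xb1,0xfd,0x09,0x85}
#5 dst[0x02+7] := {0x57,0x24,0x1e,0xa5,0xf5,0x28,0x6c}
query mem[0x23]=0xf1, mem[0x06]=0xf5, mem[0x03]=0x24, mem[0x07]=0x28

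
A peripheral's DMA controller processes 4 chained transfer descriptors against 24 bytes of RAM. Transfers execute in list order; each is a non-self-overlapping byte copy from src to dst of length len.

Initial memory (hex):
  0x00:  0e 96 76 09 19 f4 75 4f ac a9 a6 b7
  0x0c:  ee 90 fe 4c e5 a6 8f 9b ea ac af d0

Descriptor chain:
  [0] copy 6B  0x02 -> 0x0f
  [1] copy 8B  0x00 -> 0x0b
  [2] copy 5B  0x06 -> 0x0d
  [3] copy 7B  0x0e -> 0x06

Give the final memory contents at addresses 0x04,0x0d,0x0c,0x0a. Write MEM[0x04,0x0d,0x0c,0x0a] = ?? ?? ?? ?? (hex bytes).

  after D0: wrote 6B at 0x0f = 760919f4754f
  after D1: wrote 8B at 0x0b = 0e96760919f4754f
  after D2: wrote 5B at 0x0d = 754faca9a6
  after D3: wrote 7B at 0x06 = 4faca9a64f754f
query mem[0x04]=0x19, mem[0x0d]=0x75, mem[0x0c]=0x4f, mem[0x0a]=0x4f

MEM[0x04,0x0d,0x0c,0x0a] = 19 75 4f 4f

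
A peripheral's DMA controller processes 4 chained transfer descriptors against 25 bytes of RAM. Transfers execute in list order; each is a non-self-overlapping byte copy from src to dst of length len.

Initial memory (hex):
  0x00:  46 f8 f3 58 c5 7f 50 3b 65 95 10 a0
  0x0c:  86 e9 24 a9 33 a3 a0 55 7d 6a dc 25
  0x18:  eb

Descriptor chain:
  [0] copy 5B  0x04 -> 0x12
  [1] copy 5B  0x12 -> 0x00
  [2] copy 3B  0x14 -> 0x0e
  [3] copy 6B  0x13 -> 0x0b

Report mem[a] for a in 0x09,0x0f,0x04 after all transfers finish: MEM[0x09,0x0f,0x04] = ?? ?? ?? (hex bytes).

MEM[0x09,0x0f,0x04] = 95 25 65

D0: mem[0x12..0x16] <- [c5 7f 50 3b 65]
D1: mem[0x00..0x04] <- [c5 7f 50 3b 65]
D2: mem[0x0e..0x10] <- [50 3b 65]
D3: mem[0x0b..0x10] <- [7f 50 3b 65 25 eb]
query mem[0x09]=0x95, mem[0x0f]=0x25, mem[0x04]=0x65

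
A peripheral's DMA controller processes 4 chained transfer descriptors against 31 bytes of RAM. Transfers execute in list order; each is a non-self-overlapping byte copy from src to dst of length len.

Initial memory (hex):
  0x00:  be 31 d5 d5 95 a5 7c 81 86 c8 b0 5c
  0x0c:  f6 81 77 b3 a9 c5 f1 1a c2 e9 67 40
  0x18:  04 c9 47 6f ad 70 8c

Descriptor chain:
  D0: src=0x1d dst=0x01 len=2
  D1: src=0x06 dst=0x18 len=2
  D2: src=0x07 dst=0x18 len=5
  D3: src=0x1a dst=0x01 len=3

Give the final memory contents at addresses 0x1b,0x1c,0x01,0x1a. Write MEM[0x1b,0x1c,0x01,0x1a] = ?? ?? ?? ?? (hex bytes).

  after D0: wrote 2B at 0x01 = 708c
  after D1: wrote 2B at 0x18 = 7c81
  after D2: wrote 5B at 0x18 = 8186c8b05c
  after D3: wrote 3B at 0x01 = c8b05c
query mem[0x1b]=0xb0, mem[0x1c]=0x5c, mem[0x01]=0xc8, mem[0x1a]=0xc8

MEM[0x1b,0x1c,0x01,0x1a] = b0 5c c8 c8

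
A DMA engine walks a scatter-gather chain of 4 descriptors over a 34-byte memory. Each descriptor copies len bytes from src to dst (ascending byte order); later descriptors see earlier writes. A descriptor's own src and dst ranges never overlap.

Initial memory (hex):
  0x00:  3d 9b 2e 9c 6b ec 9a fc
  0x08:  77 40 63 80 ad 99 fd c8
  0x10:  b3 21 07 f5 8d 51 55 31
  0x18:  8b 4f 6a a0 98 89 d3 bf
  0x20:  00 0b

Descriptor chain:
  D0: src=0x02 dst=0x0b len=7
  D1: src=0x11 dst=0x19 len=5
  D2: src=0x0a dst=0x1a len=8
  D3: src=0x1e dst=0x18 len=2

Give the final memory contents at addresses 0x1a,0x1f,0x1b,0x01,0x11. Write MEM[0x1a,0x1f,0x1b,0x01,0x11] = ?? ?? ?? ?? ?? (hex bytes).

MEM[0x1a,0x1f,0x1b,0x01,0x11] = 63 9a 2e 9b 77

D0: mem[0x0b..0x11] <- [2e 9c 6b ec 9a fc 77]
D1: mem[0x19..0x1d] <- [77 07 f5 8d 51]
D2: mem[0x1a..0x21] <- [63 2e 9c 6b ec 9a fc 77]
D3: mem[0x18..0x19] <- [ec 9a]
query mem[0x1a]=0x63, mem[0x1f]=0x9a, mem[0x1b]=0x2e, mem[0x01]=0x9b, mem[0x11]=0x77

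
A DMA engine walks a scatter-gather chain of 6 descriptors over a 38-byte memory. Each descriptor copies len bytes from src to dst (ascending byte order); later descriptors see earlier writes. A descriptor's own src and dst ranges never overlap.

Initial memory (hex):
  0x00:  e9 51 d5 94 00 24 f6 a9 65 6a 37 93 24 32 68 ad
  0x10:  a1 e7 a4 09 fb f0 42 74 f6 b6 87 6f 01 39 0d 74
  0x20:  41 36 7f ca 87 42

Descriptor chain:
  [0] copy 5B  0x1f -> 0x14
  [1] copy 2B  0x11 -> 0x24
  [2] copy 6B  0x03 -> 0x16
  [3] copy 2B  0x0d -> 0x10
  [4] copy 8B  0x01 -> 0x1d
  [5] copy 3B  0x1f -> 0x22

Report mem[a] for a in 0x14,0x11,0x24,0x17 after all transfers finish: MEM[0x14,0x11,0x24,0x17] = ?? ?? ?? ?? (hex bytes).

[0] 0x1f->0x14 len=5 : 74 41 36 7f ca
[1] 0x11->0x24 len=2 : e7 a4
[2] 0x03->0x16 len=6 : 94 00 24 f6 a9 65
[3] 0x0d->0x10 len=2 : 32 68
[4] 0x01->0x1d len=8 : 51 d5 94 00 24 f6 a9 65
[5] 0x1f->0x22 len=3 : 94 00 24
query mem[0x14]=0x74, mem[0x11]=0x68, mem[0x24]=0x24, mem[0x17]=0x00

MEM[0x14,0x11,0x24,0x17] = 74 68 24 00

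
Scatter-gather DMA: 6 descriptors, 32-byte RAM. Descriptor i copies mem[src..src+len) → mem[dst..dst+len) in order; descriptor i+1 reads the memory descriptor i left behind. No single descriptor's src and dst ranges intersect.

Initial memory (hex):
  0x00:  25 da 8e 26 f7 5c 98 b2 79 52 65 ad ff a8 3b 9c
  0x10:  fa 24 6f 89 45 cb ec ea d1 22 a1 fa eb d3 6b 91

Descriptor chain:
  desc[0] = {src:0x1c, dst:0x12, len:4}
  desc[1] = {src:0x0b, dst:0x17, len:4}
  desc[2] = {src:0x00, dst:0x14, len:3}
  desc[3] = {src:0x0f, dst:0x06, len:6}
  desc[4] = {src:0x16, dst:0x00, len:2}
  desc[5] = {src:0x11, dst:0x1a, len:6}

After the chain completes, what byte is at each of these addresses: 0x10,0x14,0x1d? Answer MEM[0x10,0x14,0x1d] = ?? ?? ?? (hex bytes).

MEM[0x10,0x14,0x1d] = fa 25 25

#0 dst[0x12+4] := {0xeb,0xd3,0x6b,0x91}
#1 dst[0x17+4] := {0xad,0xff,0xa8,0x3b}
#2 dst[0x14+3] := {0x25,0xda,0x8e}
#3 dst[0x06+6] := {0x9c,0xfa,0x24,0xeb,0xd3,0x25}
#4 dst[0x00+2] := {0x8e,0xad}
#5 dst[0x1a+6] := {0x24,0xeb,0xd3,0x25,0xda,0x8e}
query mem[0x10]=0xfa, mem[0x14]=0x25, mem[0x1d]=0x25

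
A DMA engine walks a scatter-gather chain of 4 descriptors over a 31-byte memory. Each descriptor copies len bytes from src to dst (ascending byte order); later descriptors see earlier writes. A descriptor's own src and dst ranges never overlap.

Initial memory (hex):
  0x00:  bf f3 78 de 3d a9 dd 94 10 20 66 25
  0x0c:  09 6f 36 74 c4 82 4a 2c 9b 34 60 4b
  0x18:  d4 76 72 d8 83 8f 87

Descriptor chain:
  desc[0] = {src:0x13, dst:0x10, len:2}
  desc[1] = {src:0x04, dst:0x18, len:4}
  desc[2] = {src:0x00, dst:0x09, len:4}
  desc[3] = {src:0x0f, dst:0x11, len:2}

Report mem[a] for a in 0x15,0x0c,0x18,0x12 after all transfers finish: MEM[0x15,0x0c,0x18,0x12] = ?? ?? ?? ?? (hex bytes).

MEM[0x15,0x0c,0x18,0x12] = 34 de 3d 2c

[0] 0x13->0x10 len=2 : 2c 9b
[1] 0x04->0x18 len=4 : 3d a9 dd 94
[2] 0x00->0x09 len=4 : bf f3 78 de
[3] 0x0f->0x11 len=2 : 74 2c
query mem[0x15]=0x34, mem[0x0c]=0xde, mem[0x18]=0x3d, mem[0x12]=0x2c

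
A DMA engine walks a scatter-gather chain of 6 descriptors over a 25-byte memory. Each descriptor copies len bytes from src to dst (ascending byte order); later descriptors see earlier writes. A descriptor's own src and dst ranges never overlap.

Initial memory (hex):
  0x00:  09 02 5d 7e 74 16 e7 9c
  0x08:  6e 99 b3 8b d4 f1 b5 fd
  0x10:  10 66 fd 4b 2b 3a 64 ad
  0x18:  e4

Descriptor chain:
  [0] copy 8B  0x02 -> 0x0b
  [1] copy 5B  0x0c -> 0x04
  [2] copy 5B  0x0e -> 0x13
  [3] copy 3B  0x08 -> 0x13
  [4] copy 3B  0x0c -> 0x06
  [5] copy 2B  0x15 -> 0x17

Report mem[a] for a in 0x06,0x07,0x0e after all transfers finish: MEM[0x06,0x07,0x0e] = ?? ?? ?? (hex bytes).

[0] 0x02->0x0b len=8 : 5d 7e 74 16 e7 9c 6e 99
[1] 0x0c->0x04 len=5 : 7e 74 16 e7 9c
[2] 0x0e->0x13 len=5 : 16 e7 9c 6e 99
[3] 0x08->0x13 len=3 : 9c 99 b3
[4] 0x0c->0x06 len=3 : 7e 74 16
[5] 0x15->0x17 len=2 : b3 6e
query mem[0x06]=0x7e, mem[0x07]=0x74, mem[0x0e]=0x16

MEM[0x06,0x07,0x0e] = 7e 74 16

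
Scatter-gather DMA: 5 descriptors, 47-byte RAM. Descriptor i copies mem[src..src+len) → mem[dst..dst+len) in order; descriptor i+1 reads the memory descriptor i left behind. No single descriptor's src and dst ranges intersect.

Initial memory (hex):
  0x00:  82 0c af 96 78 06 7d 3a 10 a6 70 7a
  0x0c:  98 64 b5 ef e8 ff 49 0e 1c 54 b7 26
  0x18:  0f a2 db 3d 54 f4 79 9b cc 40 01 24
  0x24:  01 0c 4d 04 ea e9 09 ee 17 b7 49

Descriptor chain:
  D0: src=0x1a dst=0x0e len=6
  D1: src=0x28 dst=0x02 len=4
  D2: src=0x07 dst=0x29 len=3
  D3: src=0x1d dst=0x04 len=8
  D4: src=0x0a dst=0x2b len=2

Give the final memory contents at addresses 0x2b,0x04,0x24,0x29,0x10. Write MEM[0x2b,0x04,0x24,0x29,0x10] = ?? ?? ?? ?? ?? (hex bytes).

MEM[0x2b,0x04,0x24,0x29,0x10] = 24 f4 01 3a 54

[0] 0x1a->0x0e len=6 : db 3d 54 f4 79 9b
[1] 0x28->0x02 len=4 : ea e9 09 ee
[2] 0x07->0x29 len=3 : 3a 10 a6
[3] 0x1d->0x04 len=8 : f4 79 9b cc 40 01 24 01
[4] 0x0a->0x2b len=2 : 24 01
query mem[0x2b]=0x24, mem[0x04]=0xf4, mem[0x24]=0x01, mem[0x29]=0x3a, mem[0x10]=0x54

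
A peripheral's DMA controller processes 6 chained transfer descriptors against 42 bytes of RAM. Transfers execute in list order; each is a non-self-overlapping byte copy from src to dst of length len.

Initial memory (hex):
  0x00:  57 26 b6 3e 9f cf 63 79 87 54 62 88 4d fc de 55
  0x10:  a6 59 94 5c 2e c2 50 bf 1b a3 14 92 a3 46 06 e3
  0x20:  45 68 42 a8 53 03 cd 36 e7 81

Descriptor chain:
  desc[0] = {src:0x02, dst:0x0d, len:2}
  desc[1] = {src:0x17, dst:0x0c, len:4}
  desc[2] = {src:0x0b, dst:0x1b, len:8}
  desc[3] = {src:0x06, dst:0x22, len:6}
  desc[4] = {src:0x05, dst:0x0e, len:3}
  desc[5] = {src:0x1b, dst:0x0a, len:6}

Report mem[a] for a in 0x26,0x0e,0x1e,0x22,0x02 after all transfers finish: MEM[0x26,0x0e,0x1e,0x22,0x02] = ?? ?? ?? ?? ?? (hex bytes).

MEM[0x26,0x0e,0x1e,0x22,0x02] = 62 14 a3 63 b6

  after D0: wrote 2B at 0x0d = b63e
  after D1: wrote 4B at 0x0c = bf1ba314
  after D2: wrote 8B at 0x1b = 88bf1ba314a65994
  after D3: wrote 6B at 0x22 = 637987546288
  after D4: wrote 3B at 0x0e = cf6379
  after D5: wrote 6B at 0x0a = 88bf1ba314a6
query mem[0x26]=0x62, mem[0x0e]=0x14, mem[0x1e]=0xa3, mem[0x22]=0x63, mem[0x02]=0xb6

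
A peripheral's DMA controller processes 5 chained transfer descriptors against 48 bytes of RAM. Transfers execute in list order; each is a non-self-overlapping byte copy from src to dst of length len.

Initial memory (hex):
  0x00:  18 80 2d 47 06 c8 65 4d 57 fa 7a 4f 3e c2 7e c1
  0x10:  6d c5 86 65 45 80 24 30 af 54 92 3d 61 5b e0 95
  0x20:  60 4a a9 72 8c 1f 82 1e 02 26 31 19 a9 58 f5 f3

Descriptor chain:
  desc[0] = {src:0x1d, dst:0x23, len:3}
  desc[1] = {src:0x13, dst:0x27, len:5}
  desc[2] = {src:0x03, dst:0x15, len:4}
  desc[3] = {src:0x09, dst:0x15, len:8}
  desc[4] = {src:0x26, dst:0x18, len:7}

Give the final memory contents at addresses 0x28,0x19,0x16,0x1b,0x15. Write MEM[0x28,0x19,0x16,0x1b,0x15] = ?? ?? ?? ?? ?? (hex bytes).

D0: mem[0x23..0x25] <- [5b e0 95]
D1: mem[0x27..0x2b] <- [65 45 80 24 30]
D2: mem[0x15..0x18] <- [47 06 c8 65]
D3: mem[0x15..0x1c] <- [fa 7a 4f 3e c2 7e c1 6d]
D4: mem[0x18..0x1e] <- [82 65 45 80 24 30 a9]
query mem[0x28]=0x45, mem[0x19]=0x65, mem[0x16]=0x7a, mem[0x1b]=0x80, mem[0x15]=0xfa

MEM[0x28,0x19,0x16,0x1b,0x15] = 45 65 7a 80 fa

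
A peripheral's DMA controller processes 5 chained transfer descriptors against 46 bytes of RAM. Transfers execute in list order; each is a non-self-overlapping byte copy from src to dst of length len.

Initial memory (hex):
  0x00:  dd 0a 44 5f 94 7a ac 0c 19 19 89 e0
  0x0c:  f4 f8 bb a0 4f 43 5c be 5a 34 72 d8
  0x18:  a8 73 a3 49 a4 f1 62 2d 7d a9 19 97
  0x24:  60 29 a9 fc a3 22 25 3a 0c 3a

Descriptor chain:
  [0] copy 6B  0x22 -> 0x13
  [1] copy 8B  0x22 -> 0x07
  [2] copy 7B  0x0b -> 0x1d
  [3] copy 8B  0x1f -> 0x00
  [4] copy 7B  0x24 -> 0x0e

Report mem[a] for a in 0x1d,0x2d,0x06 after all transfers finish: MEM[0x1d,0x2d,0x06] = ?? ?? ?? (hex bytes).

MEM[0x1d,0x2d,0x06] = a9 3a 29

[0] 0x22->0x13 len=6 : 19 97 60 29 a9 fc
[1] 0x22->0x07 len=8 : 19 97 60 29 a9 fc a3 22
[2] 0x0b->0x1d len=7 : a9 fc a3 22 a0 4f 43
[3] 0x1f->0x00 len=8 : a3 22 a0 4f 43 60 29 a9
[4] 0x24->0x0e len=7 : 60 29 a9 fc a3 22 25
query mem[0x1d]=0xa9, mem[0x2d]=0x3a, mem[0x06]=0x29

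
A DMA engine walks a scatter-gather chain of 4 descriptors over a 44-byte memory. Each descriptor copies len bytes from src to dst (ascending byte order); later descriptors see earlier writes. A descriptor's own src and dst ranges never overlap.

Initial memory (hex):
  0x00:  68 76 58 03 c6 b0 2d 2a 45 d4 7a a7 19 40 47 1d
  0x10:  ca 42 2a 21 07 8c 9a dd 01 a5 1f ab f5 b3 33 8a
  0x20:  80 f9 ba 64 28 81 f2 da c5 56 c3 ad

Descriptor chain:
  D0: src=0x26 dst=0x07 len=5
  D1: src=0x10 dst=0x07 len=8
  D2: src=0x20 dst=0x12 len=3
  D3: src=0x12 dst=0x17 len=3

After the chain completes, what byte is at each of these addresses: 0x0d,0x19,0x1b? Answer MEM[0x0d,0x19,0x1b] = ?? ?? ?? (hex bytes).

#0 dst[0x07+5] := {0xf2,0xda,0xc5,0x56,0xc3}
#1 dst[0x07+8] := {0xca,0x42,0x2a,0x21,0x07,0x8c,0x9a,0xdd}
#2 dst[0x12+3] := {0x80,0xf9,0xba}
#3 dst[0x17+3] := {0x80,0xf9,0xba}
query mem[0x0d]=0x9a, mem[0x19]=0xba, mem[0x1b]=0xab

MEM[0x0d,0x19,0x1b] = 9a ba ab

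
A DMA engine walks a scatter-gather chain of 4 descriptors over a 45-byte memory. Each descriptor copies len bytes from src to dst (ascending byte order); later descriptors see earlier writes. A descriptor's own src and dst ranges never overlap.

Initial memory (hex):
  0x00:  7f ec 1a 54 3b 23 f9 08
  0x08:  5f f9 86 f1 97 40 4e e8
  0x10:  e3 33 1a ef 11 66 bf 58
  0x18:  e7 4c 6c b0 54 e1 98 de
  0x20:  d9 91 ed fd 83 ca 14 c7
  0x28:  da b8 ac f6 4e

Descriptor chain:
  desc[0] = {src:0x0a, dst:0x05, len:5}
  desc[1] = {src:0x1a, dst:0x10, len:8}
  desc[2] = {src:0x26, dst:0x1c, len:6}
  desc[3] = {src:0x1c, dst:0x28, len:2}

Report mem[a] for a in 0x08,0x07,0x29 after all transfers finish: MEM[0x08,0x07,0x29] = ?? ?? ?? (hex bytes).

#0 dst[0x05+5] := {0x86,0xf1,0x97,0x40,0x4e}
#1 dst[0x10+8] := {0x6c,0xb0,0x54,0xe1,0x98,0xde,0xd9,0x91}
#2 dst[0x1c+6] := {0x14,0xc7,0xda,0xb8,0xac,0xf6}
#3 dst[0x28+2] := {0x14,0xc7}
query mem[0x08]=0x40, mem[0x07]=0x97, mem[0x29]=0xc7

MEM[0x08,0x07,0x29] = 40 97 c7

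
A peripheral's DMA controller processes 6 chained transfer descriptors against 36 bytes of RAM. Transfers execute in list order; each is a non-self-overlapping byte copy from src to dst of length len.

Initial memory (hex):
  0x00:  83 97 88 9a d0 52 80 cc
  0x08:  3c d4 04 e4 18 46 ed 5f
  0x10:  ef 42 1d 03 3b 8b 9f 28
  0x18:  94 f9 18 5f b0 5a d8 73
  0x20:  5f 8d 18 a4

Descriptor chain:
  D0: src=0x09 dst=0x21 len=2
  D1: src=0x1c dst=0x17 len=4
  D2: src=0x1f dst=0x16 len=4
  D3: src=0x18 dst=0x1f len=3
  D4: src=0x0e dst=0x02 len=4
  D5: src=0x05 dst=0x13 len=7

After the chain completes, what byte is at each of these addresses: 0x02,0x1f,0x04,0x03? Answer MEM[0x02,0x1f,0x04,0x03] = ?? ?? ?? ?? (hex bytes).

  after D0: wrote 2B at 0x21 = d404
  after D1: wrote 4B at 0x17 = b05ad873
  after D2: wrote 4B at 0x16 = 735fd404
  after D3: wrote 3B at 0x1f = d40473
  after D4: wrote 4B at 0x02 = ed5fef42
  after D5: wrote 7B at 0x13 = 4280cc3cd404e4
query mem[0x02]=0xed, mem[0x1f]=0xd4, mem[0x04]=0xef, mem[0x03]=0x5f

MEM[0x02,0x1f,0x04,0x03] = ed d4 ef 5f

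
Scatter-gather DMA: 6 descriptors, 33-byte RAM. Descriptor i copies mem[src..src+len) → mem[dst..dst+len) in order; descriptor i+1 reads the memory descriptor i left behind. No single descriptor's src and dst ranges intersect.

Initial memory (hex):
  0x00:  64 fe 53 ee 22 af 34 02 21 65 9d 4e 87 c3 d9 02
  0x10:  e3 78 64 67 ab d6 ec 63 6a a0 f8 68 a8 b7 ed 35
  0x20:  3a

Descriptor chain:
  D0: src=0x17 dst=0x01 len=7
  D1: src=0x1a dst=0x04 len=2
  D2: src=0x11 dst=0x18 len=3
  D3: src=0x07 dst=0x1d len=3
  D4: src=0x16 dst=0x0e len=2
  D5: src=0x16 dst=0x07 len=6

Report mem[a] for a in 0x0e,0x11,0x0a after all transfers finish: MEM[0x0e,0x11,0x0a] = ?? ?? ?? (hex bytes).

MEM[0x0e,0x11,0x0a] = ec 78 64

[0] 0x17->0x01 len=7 : 63 6a a0 f8 68 a8 b7
[1] 0x1a->0x04 len=2 : f8 68
[2] 0x11->0x18 len=3 : 78 64 67
[3] 0x07->0x1d len=3 : b7 21 65
[4] 0x16->0x0e len=2 : ec 63
[5] 0x16->0x07 len=6 : ec 63 78 64 67 68
query mem[0x0e]=0xec, mem[0x11]=0x78, mem[0x0a]=0x64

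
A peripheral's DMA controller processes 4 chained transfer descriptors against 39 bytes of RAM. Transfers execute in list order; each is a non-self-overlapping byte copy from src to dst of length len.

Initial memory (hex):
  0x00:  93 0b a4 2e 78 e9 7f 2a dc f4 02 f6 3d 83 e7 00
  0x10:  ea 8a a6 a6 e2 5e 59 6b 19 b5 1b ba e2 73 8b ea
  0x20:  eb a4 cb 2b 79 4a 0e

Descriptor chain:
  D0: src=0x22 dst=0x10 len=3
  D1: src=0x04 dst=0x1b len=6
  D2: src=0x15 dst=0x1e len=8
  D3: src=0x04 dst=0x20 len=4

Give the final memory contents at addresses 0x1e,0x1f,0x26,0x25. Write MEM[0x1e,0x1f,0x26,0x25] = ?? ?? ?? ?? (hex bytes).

MEM[0x1e,0x1f,0x26,0x25] = 5e 59 0e e9

[0] 0x22->0x10 len=3 : cb 2b 79
[1] 0x04->0x1b len=6 : 78 e9 7f 2a dc f4
[2] 0x15->0x1e len=8 : 5e 59 6b 19 b5 1b 78 e9
[3] 0x04->0x20 len=4 : 78 e9 7f 2a
query mem[0x1e]=0x5e, mem[0x1f]=0x59, mem[0x26]=0x0e, mem[0x25]=0xe9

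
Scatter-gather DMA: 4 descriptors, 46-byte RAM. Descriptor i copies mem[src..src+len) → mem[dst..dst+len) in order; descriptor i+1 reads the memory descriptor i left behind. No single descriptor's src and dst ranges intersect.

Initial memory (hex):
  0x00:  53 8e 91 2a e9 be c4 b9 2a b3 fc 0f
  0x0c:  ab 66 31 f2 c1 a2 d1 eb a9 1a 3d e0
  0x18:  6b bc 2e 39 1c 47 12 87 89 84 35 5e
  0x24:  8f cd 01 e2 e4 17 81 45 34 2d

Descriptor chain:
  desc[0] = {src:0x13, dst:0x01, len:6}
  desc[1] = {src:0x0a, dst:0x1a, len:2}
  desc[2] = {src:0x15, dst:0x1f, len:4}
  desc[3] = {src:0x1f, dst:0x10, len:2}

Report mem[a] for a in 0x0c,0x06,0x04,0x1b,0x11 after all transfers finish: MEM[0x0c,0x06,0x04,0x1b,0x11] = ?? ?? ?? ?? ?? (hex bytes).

  after D0: wrote 6B at 0x01 = eba91a3de06b
  after D1: wrote 2B at 0x1a = fc0f
  after D2: wrote 4B at 0x1f = 1a3de06b
  after D3: wrote 2B at 0x10 = 1a3d
query mem[0x0c]=0xab, mem[0x06]=0x6b, mem[0x04]=0x3d, mem[0x1b]=0x0f, mem[0x11]=0x3d

MEM[0x0c,0x06,0x04,0x1b,0x11] = ab 6b 3d 0f 3d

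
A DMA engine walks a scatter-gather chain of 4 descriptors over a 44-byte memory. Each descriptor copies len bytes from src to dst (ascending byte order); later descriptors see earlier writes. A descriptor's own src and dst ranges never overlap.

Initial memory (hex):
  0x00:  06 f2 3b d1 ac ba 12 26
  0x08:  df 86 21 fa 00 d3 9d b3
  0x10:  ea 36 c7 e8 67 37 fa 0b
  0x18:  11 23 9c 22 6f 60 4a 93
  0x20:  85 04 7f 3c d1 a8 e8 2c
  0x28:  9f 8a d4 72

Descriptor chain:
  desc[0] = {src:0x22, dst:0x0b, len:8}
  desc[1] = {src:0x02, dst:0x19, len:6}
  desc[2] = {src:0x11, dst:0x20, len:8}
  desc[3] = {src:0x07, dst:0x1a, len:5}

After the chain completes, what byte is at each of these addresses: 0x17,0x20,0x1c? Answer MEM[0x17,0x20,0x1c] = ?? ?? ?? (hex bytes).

MEM[0x17,0x20,0x1c] = 0b 9f 86

  after D0: wrote 8B at 0x0b = 7f3cd1a8e82c9f8a
  after D1: wrote 6B at 0x19 = 3bd1acba1226
  after D2: wrote 8B at 0x20 = 9f8ae86737fa0b11
  after D3: wrote 5B at 0x1a = 26df86217f
query mem[0x17]=0x0b, mem[0x20]=0x9f, mem[0x1c]=0x86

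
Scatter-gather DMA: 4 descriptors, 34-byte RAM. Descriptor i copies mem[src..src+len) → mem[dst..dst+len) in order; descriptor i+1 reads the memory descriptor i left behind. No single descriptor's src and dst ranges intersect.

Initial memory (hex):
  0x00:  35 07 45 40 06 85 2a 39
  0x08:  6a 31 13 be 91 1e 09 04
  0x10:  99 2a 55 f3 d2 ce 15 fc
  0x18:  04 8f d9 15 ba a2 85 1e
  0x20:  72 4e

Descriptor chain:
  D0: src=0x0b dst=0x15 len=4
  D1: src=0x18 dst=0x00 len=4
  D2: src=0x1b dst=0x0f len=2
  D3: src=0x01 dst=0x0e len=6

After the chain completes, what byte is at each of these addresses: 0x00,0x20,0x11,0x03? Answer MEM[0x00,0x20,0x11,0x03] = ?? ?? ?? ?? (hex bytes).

D0: mem[0x15..0x18] <- [be 91 1e 09]
D1: mem[0x00..0x03] <- [09 8f d9 15]
D2: mem[0x0f..0x10] <- [15 ba]
D3: mem[0x0e..0x13] <- [8f d9 15 06 85 2a]
query mem[0x00]=0x09, mem[0x20]=0x72, mem[0x11]=0x06, mem[0x03]=0x15

MEM[0x00,0x20,0x11,0x03] = 09 72 06 15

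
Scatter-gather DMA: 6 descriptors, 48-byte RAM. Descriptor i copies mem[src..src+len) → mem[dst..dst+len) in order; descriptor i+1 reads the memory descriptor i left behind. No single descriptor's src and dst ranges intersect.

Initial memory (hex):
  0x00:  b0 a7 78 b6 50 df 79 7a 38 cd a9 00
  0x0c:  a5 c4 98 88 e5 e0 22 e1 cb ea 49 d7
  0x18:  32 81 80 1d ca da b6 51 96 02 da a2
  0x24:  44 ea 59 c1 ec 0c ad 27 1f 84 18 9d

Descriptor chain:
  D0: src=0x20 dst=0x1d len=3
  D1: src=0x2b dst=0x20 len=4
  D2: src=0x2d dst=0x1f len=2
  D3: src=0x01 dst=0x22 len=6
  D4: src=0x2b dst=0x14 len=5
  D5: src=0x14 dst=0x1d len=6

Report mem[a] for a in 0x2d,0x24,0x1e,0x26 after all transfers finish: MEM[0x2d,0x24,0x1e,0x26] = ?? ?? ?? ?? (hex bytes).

MEM[0x2d,0x24,0x1e,0x26] = 84 b6 1f df

#0 dst[0x1d+3] := {0x96,0x02,0xda}
#1 dst[0x20+4] := {0x27,0x1f,0x84,0x18}
#2 dst[0x1f+2] := {0x84,0x18}
#3 dst[0x22+6] := {0xa7,0x78,0xb6,0x50,0xdf,0x79}
#4 dst[0x14+5] := {0x27,0x1f,0x84,0x18,0x9d}
#5 dst[0x1d+6] := {0x27,0x1f,0x84,0x18,0x9d,0x81}
query mem[0x2d]=0x84, mem[0x24]=0xb6, mem[0x1e]=0x1f, mem[0x26]=0xdf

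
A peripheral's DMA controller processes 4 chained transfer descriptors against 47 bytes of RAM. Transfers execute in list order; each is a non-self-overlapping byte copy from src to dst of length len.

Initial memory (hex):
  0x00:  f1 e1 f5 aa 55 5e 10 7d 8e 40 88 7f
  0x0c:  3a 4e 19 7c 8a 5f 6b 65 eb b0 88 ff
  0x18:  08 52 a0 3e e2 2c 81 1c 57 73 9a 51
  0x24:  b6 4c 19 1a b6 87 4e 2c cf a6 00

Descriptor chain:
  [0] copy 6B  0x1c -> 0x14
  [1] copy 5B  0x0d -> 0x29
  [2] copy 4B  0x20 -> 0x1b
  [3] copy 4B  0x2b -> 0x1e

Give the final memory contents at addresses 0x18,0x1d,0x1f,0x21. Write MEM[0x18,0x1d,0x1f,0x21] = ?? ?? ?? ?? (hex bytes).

  after D0: wrote 6B at 0x14 = e22c811c5773
  after D1: wrote 5B at 0x29 = 4e197c8a5f
  after D2: wrote 4B at 0x1b = 57739a51
  after D3: wrote 4B at 0x1e = 7c8a5f00
query mem[0x18]=0x57, mem[0x1d]=0x9a, mem[0x1f]=0x8a, mem[0x21]=0x00

MEM[0x18,0x1d,0x1f,0x21] = 57 9a 8a 00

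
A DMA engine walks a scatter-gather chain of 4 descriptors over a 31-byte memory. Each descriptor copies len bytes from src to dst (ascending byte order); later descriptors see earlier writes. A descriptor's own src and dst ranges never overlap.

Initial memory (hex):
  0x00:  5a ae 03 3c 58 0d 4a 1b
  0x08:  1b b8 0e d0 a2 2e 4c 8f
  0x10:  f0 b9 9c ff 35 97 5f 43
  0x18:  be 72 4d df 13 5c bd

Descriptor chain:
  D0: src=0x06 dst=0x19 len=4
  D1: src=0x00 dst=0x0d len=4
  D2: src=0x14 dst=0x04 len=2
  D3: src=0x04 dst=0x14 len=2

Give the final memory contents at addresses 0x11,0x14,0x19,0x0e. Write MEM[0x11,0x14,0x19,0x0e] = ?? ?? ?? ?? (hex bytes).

[0] 0x06->0x19 len=4 : 4a 1b 1b b8
[1] 0x00->0x0d len=4 : 5a ae 03 3c
[2] 0x14->0x04 len=2 : 35 97
[3] 0x04->0x14 len=2 : 35 97
query mem[0x11]=0xb9, mem[0x14]=0x35, mem[0x19]=0x4a, mem[0x0e]=0xae

MEM[0x11,0x14,0x19,0x0e] = b9 35 4a ae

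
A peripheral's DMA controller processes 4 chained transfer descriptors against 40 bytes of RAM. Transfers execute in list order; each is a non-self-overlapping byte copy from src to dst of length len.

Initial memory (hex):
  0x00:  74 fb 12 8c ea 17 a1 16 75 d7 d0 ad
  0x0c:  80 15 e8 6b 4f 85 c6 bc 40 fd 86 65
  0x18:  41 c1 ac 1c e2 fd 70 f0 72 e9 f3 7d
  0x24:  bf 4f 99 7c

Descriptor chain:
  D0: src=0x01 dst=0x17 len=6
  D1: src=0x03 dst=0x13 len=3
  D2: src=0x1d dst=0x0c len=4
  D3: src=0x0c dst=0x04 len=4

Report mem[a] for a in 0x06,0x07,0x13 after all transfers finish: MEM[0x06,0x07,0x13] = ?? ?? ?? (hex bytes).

MEM[0x06,0x07,0x13] = f0 72 8c

  after D0: wrote 6B at 0x17 = fb128cea17a1
  after D1: wrote 3B at 0x13 = 8cea17
  after D2: wrote 4B at 0x0c = fd70f072
  after D3: wrote 4B at 0x04 = fd70f072
query mem[0x06]=0xf0, mem[0x07]=0x72, mem[0x13]=0x8c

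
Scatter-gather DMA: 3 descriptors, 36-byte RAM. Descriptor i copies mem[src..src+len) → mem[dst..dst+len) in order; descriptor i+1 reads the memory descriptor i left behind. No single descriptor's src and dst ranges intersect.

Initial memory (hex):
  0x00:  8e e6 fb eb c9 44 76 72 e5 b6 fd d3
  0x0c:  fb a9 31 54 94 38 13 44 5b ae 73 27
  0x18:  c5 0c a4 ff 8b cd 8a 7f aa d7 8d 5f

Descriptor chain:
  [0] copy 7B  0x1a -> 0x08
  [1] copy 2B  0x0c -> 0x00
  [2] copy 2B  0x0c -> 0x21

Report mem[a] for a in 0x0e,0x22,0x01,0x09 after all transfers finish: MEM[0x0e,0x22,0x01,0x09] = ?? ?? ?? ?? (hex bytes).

#0 dst[0x08+7] := {0xa4,0xff,0x8b,0xcd,0x8a,0x7f,0xaa}
#1 dst[0x00+2] := {0x8a,0x7f}
#2 dst[0x21+2] := {0x8a,0x7f}
query mem[0x0e]=0xaa, mem[0x22]=0x7f, mem[0x01]=0x7f, mem[0x09]=0xff

MEM[0x0e,0x22,0x01,0x09] = aa 7f 7f ff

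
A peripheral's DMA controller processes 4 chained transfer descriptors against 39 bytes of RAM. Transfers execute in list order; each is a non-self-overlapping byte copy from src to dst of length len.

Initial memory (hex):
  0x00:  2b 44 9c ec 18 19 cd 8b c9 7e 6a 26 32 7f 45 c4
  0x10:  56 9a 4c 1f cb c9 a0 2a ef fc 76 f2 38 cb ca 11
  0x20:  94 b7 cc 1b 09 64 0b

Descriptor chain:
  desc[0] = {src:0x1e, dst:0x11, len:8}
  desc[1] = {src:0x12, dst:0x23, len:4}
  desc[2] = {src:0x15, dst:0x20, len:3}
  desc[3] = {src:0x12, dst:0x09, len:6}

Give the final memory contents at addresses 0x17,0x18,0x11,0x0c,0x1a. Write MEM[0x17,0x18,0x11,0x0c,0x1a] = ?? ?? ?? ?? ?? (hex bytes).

MEM[0x17,0x18,0x11,0x0c,0x1a] = 09 64 ca cc 76

#0 dst[0x11+8] := {0xca,0x11,0x94,0xb7,0xcc,0x1b,0x09,0x64}
#1 dst[0x23+4] := {0x11,0x94,0xb7,0xcc}
#2 dst[0x20+3] := {0xcc,0x1b,0x09}
#3 dst[0x09+6] := {0x11,0x94,0xb7,0xcc,0x1b,0x09}
query mem[0x17]=0x09, mem[0x18]=0x64, mem[0x11]=0xca, mem[0x0c]=0xcc, mem[0x1a]=0x76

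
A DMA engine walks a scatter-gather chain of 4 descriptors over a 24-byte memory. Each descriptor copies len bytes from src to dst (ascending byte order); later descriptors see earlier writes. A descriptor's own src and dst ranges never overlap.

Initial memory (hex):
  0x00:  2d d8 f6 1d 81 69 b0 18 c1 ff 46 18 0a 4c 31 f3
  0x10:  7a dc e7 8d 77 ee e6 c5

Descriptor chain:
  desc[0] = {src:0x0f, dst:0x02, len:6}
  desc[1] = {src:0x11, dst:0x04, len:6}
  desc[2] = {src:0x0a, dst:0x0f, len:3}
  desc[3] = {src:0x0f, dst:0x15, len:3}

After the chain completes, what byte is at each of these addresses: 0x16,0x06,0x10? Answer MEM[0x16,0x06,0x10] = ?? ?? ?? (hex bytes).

MEM[0x16,0x06,0x10] = 18 8d 18

  after D0: wrote 6B at 0x02 = f37adce78d77
  after D1: wrote 6B at 0x04 = dce78d77eee6
  after D2: wrote 3B at 0x0f = 46180a
  after D3: wrote 3B at 0x15 = 46180a
query mem[0x16]=0x18, mem[0x06]=0x8d, mem[0x10]=0x18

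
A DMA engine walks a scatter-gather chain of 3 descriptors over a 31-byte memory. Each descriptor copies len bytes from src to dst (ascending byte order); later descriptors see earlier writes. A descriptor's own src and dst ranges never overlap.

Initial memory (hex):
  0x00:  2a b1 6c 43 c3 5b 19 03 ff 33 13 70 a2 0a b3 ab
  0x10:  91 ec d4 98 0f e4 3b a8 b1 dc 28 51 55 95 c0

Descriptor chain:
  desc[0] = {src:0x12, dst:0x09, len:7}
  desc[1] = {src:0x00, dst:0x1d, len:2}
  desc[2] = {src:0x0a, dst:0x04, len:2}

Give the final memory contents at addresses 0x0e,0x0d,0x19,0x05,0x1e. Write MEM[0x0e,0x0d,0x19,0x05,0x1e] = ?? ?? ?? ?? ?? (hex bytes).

MEM[0x0e,0x0d,0x19,0x05,0x1e] = a8 3b dc 0f b1

#0 dst[0x09+7] := {0xd4,0x98,0x0f,0xe4,0x3b,0xa8,0xb1}
#1 dst[0x1d+2] := {0x2a,0xb1}
#2 dst[0x04+2] := {0x98,0x0f}
query mem[0x0e]=0xa8, mem[0x0d]=0x3b, mem[0x19]=0xdc, mem[0x05]=0x0f, mem[0x1e]=0xb1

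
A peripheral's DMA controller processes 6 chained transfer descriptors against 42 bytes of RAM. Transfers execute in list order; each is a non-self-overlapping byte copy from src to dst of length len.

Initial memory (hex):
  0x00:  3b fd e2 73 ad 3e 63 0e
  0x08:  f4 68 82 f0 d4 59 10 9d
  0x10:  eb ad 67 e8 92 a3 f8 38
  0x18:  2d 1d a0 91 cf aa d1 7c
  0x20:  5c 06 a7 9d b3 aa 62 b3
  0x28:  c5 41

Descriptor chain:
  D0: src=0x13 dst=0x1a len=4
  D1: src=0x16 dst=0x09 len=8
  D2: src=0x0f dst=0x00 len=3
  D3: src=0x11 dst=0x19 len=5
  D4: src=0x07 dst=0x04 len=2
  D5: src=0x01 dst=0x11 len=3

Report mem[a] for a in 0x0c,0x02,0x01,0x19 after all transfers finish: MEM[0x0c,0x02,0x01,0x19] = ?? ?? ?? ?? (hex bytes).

MEM[0x0c,0x02,0x01,0x19] = 1d ad f8 ad

D0: mem[0x1a..0x1d] <- [e8 92 a3 f8]
D1: mem[0x09..0x10] <- [f8 38 2d 1d e8 92 a3 f8]
D2: mem[0x00..0x02] <- [a3 f8 ad]
D3: mem[0x19..0x1d] <- [ad 67 e8 92 a3]
D4: mem[0x04..0x05] <- [0e f4]
D5: mem[0x11..0x13] <- [f8 ad 73]
query mem[0x0c]=0x1d, mem[0x02]=0xad, mem[0x01]=0xf8, mem[0x19]=0xad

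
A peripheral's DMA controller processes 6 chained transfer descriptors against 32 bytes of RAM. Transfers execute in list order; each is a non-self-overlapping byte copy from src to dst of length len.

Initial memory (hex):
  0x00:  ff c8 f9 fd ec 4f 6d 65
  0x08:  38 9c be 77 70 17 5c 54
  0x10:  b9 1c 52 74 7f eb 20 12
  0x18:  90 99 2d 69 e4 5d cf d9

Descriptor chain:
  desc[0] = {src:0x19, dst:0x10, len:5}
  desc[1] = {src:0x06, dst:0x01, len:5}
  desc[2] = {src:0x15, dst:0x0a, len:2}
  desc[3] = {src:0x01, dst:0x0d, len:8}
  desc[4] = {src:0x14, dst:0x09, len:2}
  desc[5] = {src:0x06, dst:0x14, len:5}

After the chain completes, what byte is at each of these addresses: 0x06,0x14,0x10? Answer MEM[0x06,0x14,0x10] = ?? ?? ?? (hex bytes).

#0 dst[0x10+5] := {0x99,0x2d,0x69,0xe4,0x5d}
#1 dst[0x01+5] := {0x6d,0x65,0x38,0x9c,0xbe}
#2 dst[0x0a+2] := {0xeb,0x20}
#3 dst[0x0d+8] := {0x6d,0x65,0x38,0x9c,0xbe,0x6d,0x65,0x38}
#4 dst[0x09+2] := {0x38,0xeb}
#5 dst[0x14+5] := {0x6d,0x65,0x38,0x38,0xeb}
query mem[0x06]=0x6d, mem[0x14]=0x6d, mem[0x10]=0x9c

MEM[0x06,0x14,0x10] = 6d 6d 9c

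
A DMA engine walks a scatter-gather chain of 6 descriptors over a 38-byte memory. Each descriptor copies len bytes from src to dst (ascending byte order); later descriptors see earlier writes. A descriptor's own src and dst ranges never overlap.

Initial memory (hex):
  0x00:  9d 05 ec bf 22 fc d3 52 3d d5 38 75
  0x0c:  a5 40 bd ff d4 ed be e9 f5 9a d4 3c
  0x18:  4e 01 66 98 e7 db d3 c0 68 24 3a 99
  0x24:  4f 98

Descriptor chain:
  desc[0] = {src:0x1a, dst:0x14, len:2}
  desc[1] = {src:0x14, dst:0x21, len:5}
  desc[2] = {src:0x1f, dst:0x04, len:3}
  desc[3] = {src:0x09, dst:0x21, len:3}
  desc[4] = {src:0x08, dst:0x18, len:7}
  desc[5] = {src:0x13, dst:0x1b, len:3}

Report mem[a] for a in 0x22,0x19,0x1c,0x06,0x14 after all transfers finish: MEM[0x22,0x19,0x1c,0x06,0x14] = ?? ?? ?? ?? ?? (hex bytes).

MEM[0x22,0x19,0x1c,0x06,0x14] = 38 d5 66 66 66

#0 dst[0x14+2] := {0x66,0x98}
#1 dst[0x21+5] := {0x66,0x98,0xd4,0x3c,0x4e}
#2 dst[0x04+3] := {0xc0,0x68,0x66}
#3 dst[0x21+3] := {0xd5,0x38,0x75}
#4 dst[0x18+7] := {0x3d,0xd5,0x38,0x75,0xa5,0x40,0xbd}
#5 dst[0x1b+3] := {0xe9,0x66,0x98}
query mem[0x22]=0x38, mem[0x19]=0xd5, mem[0x1c]=0x66, mem[0x06]=0x66, mem[0x14]=0x66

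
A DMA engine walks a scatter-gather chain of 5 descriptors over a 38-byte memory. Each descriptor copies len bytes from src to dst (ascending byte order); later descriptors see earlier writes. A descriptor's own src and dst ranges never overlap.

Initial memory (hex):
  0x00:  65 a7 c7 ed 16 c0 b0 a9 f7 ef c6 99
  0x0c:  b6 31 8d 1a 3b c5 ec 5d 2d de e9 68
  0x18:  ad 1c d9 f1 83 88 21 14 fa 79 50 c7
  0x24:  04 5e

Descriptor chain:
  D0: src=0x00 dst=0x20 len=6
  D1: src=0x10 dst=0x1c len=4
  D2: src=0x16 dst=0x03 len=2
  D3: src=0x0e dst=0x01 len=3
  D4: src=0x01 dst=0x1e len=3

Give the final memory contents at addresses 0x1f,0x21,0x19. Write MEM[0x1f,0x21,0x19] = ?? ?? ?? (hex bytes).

D0: mem[0x20..0x25] <- [65 a7 c7 ed 16 c0]
D1: mem[0x1c..0x1f] <- [3b c5 ec 5d]
D2: mem[0x03..0x04] <- [e9 68]
D3: mem[0x01..0x03] <- [8d 1a 3b]
D4: mem[0x1e..0x20] <- [8d 1a 3b]
query mem[0x1f]=0x1a, mem[0x21]=0xa7, mem[0x19]=0x1c

MEM[0x1f,0x21,0x19] = 1a a7 1c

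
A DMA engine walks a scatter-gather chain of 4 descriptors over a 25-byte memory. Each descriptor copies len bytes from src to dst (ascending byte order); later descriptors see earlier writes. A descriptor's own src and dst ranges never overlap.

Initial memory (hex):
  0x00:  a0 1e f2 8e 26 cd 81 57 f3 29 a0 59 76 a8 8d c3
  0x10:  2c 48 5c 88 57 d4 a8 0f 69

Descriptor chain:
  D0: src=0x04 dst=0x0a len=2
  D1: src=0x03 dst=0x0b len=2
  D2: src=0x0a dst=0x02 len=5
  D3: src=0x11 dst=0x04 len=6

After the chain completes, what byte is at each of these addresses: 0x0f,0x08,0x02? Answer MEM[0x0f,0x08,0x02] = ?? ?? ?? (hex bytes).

MEM[0x0f,0x08,0x02] = c3 d4 26

[0] 0x04->0x0a len=2 : 26 cd
[1] 0x03->0x0b len=2 : 8e 26
[2] 0x0a->0x02 len=5 : 26 8e 26 a8 8d
[3] 0x11->0x04 len=6 : 48 5c 88 57 d4 a8
query mem[0x0f]=0xc3, mem[0x08]=0xd4, mem[0x02]=0x26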